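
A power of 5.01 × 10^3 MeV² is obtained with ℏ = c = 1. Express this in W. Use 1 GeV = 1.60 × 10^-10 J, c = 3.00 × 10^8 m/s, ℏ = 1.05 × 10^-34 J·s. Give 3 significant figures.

Power is [E]/[T] = [E]²/ℏ.
1 GeV² → 1/ℏ × (1 GeV in J)² = 2.44 × 10^14 W.
Convert the energy scale: 5.01 × 10^3 MeV² = 5.01 × 10^-3 GeV².
Result: 5.01 × 10^-3 × 2.44 × 10^14 = 1.22 × 10^12 W.

1.22 × 10^12 W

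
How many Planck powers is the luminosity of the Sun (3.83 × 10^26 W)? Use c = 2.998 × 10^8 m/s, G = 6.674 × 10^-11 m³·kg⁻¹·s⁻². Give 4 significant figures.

Planck power: P_P = c⁵/G = 3.629 × 10^52 W.
3.83 × 10^26 / 3.629 × 10^52 = 1.055 × 10^-26

1.055 × 10^-26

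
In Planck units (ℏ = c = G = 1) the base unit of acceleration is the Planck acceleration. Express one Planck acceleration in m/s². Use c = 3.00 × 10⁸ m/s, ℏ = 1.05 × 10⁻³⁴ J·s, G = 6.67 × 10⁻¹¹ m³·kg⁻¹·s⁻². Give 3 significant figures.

a_P = √(c⁷/(ℏG))
  = √(3.12 × 10¹⁰³)
  = 5.59 × 10⁵¹ m/s²

5.59 × 10⁵¹ m/s²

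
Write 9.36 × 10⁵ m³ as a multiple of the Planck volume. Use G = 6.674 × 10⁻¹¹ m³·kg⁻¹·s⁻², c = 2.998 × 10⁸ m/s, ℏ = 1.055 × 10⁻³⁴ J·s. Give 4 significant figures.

Planck volume: V_P = (ℏG/c³)^(3/2) = 4.224 × 10⁻¹⁰⁵ m³.
9.36 × 10⁵ / 4.224 × 10⁻¹⁰⁵ = 2.216 × 10¹¹⁰

2.216 × 10¹¹⁰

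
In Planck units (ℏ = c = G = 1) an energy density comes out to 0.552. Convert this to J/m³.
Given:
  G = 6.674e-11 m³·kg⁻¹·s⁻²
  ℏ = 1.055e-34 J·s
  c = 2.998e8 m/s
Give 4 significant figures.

One Planck energy density: u_P = c⁷/(ℏG²) = 4.632e113 J/m³.
0.552 × 4.632e113 J/m³ = 2.557e113 J/m³

2.557e113 J/m³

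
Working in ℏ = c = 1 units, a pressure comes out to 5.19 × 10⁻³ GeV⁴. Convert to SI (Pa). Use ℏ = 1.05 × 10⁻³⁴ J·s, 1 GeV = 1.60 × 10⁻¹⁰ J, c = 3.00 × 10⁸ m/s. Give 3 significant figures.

1.09 × 10³⁵ Pa

Pressure is [E]/[L]³ = [E]⁴/(ℏc)³.
1 GeV⁴ → 1/(ℏc)³ × (1 GeV in J)⁴ = 2.10 × 10³⁷ Pa.
Result: 5.19 × 10⁻³ × 2.10 × 10³⁷ = 1.09 × 10³⁵ Pa.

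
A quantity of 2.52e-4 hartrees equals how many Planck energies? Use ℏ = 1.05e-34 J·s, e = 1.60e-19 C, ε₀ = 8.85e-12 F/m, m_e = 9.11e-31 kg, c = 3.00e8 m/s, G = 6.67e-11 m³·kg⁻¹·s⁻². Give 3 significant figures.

5.64e-31

hartree: E_h = m_e e⁴/(4πε₀ℏ)² = 4.38e-18 J
Planck energy: E_P = √(ℏc⁵/G) = 1.96e9 J
2.52e-4 × 4.38e-18 / 1.96e9 = 5.64e-31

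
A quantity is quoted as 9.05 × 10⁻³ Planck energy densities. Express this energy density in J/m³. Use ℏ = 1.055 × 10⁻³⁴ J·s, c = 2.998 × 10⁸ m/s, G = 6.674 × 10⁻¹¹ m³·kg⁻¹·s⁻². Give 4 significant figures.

4.192 × 10¹¹¹ J/m³

One Planck energy density: u_P = c⁷/(ℏG²) = 4.632 × 10¹¹³ J/m³.
9.05 × 10⁻³ × 4.632 × 10¹¹³ J/m³ = 4.192 × 10¹¹¹ J/m³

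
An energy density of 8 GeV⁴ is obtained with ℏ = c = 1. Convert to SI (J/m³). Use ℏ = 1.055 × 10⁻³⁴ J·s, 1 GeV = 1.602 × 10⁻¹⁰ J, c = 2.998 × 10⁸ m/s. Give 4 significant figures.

1.665 × 10³⁸ J/m³

[E]/[L]³ = [E]⁴/(ℏc)³; restore (ℏc)⁻³.
1 GeV⁴ → 1/(ℏc)³ × (1 GeV in J)⁴ = 2.082 × 10³⁷ J/m³.
Result: 8 × 2.082 × 10³⁷ = 1.665 × 10³⁸ J/m³.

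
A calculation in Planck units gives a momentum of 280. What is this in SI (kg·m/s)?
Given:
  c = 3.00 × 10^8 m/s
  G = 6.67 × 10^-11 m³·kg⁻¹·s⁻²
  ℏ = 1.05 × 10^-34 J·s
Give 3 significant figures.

One Planck momentum: p_P = √(ℏc³/G) = 6.52 kg·m/s.
280 × 6.52 kg·m/s = 1.83 × 10^3 kg·m/s

1.83 × 10^3 kg·m/s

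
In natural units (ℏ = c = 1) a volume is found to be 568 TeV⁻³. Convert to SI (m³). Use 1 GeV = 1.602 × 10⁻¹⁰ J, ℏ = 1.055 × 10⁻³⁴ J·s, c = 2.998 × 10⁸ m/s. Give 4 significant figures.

4.371 × 10⁻⁵⁴ m³

Volume is [L]³ = [E]⁻³·(ℏc)³.
1 GeV⁻³ → (ℏc)³ × (1 GeV in J)⁻³ = 7.696 × 10⁻⁴⁸ m³.
Convert the energy scale: 568 TeV⁻³ = 5.68 × 10⁻⁷ GeV⁻³.
Result: 5.68 × 10⁻⁷ × 7.696 × 10⁻⁴⁸ = 4.371 × 10⁻⁵⁴ m³.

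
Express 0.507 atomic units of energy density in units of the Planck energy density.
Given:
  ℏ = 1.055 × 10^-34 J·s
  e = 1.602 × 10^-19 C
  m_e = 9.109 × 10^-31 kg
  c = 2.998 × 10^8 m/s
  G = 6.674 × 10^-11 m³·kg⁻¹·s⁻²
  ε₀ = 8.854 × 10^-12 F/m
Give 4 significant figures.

3.206 × 10^-101

atomic unit of energy density: u_au = E_h/a₀³ = m_e⁴e¹⁰/((4πε₀)⁵ℏ⁸) = 2.929 × 10^13 J/m³
Planck energy density: u_P = c⁷/(ℏG²) = 4.632 × 10^113 J/m³
0.507 × 2.929 × 10^13 / 4.632 × 10^113 = 3.206 × 10^-101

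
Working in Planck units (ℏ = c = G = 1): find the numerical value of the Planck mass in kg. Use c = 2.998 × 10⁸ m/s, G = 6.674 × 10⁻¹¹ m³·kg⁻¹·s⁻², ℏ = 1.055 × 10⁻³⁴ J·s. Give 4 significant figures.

2.177 × 10⁻⁸ kg

From ℏ = c = G = 1 the mass scale is m_P = √(ℏc/G).
  = √(4.739 × 10⁻¹⁶)
  = 2.177 × 10⁻⁸ kg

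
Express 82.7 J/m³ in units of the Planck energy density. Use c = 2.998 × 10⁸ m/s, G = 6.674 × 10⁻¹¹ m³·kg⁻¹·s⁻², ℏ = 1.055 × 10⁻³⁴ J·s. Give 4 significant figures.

1.785 × 10⁻¹¹²

Planck energy density: u_P = c⁷/(ℏG²) = 4.632 × 10¹¹³ J/m³.
82.7 / 4.632 × 10¹¹³ = 1.785 × 10⁻¹¹²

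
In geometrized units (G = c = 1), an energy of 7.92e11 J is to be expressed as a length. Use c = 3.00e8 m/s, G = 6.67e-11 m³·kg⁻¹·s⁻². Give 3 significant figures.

Energy → length via G/c⁴.
7.92e11 J × (G/c⁴) = 6.52e-33 m

6.52e-33 m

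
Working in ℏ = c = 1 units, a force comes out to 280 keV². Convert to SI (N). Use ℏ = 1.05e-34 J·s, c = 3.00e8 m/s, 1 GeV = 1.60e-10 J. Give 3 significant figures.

2.28e-4 N

Force is [E]/[L] = [E]²/(ℏc); restore (ℏc)⁻¹.
1 GeV² → 1/(ℏc) × (1 GeV in J)² = 8.13e5 N.
Convert the energy scale: 280 keV² = 2.80e-10 GeV².
Result: 2.80e-10 × 8.13e5 = 2.28e-4 N.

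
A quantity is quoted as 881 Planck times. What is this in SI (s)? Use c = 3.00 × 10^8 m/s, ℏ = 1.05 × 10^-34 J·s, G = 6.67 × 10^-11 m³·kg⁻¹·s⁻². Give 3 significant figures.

One Planck time: t_P = √(ℏG/c⁵) = 5.37 × 10^-44 s.
881 × 5.37 × 10^-44 s = 4.73 × 10^-41 s

4.73 × 10^-41 s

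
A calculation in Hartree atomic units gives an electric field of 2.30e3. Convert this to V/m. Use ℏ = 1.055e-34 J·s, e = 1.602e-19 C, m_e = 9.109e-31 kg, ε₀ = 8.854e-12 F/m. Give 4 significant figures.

One atomic unit of electric field: E_au = E_h/(e a₀) = m_e²e⁵/((4πε₀)³ℏ⁴) = 5.131e11 V/m.
2.30e3 × 5.131e11 V/m = 1.180e15 V/m

1.180e15 V/m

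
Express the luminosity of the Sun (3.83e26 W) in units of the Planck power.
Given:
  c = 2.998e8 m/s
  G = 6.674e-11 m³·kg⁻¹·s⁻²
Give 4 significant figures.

Planck power: P_P = c⁵/G = 3.629e52 W.
3.83e26 / 3.629e52 = 1.055e-26

1.055e-26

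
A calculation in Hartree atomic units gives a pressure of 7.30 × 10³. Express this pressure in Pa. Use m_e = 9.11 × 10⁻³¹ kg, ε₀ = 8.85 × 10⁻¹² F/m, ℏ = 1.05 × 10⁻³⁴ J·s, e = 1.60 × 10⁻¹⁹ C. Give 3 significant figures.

2.20 × 10¹⁷ Pa

One atomic unit of pressure: P_au = E_h/a₀³ = m_e⁴e¹⁰/((4πε₀)⁵ℏ⁸) = 3.01 × 10¹³ Pa.
7.30 × 10³ × 3.01 × 10¹³ Pa = 2.20 × 10¹⁷ Pa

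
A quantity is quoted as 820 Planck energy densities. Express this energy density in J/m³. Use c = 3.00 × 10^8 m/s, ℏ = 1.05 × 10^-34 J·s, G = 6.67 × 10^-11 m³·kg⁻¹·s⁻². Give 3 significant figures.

3.84 × 10^116 J/m³

One Planck energy density: u_P = c⁷/(ℏG²) = 4.68 × 10^113 J/m³.
820 × 4.68 × 10^113 J/m³ = 3.84 × 10^116 J/m³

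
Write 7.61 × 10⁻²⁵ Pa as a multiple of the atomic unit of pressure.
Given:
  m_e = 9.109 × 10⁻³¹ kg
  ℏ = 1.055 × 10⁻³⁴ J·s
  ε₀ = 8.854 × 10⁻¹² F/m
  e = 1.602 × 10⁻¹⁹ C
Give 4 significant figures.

2.598 × 10⁻³⁸

atomic unit of pressure: P_au = E_h/a₀³ = m_e⁴e¹⁰/((4πε₀)⁵ℏ⁸) = 2.929 × 10¹³ Pa.
7.61 × 10⁻²⁵ / 2.929 × 10¹³ = 2.598 × 10⁻³⁸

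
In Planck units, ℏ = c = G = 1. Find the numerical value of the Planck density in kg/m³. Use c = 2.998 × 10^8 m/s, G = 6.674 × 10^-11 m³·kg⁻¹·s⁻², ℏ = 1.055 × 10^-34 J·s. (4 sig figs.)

The unique combination of the constants set to 1 with dimensions of density is ρ_P = c⁵/(ℏG²).
  = 2.422 × 10^42 / 4.699 × 10^-55
  = 5.154 × 10^96 kg/m³

5.154 × 10^96 kg/m³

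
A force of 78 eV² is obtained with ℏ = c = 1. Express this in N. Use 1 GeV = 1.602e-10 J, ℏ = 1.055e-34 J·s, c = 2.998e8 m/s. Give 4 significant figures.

6.329e-11 N

Force is [E]/[L] = [E]²/(ℏc); restore (ℏc)⁻¹.
1 GeV² → 1/(ℏc) × (1 GeV in J)² = 8.114e5 N.
Convert the energy scale: 78 eV² = 7.80e-17 GeV².
Result: 7.80e-17 × 8.114e5 = 6.329e-11 N.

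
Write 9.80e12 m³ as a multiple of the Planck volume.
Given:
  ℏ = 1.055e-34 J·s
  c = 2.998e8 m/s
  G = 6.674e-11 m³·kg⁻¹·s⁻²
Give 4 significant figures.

Planck volume: V_P = (ℏG/c³)^(3/2) = 4.224e-105 m³.
9.80e12 / 4.224e-105 = 2.320e117

2.320e117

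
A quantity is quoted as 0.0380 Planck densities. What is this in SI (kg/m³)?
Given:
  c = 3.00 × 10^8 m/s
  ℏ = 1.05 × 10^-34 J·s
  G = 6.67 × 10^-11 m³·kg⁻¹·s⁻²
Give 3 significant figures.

1.98 × 10^95 kg/m³

One Planck density: ρ_P = c⁵/(ℏG²) = 5.20 × 10^96 kg/m³.
0.0380 × 5.20 × 10^96 kg/m³ = 1.98 × 10^95 kg/m³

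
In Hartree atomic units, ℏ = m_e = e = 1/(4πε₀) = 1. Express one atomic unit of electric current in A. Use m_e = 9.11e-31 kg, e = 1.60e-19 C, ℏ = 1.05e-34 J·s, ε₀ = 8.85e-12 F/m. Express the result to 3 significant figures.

The unique combination of the constants set to 1 with dimensions of current is I_au = e E_h/ℏ = m_e e⁵/((4πε₀)²ℏ³).
E_h = 4.38e-18 J
e·E_h/ℏ = 6.67e-3 A

6.67e-3 A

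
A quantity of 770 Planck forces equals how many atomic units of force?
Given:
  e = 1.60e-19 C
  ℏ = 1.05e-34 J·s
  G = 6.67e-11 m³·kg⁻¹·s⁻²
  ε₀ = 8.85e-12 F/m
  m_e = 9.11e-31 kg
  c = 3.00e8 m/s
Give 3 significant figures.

Planck force: F_P = c⁴/G = 1.21e44 N
atomic unit of force: F_au = E_h/a₀ = m_e²e⁶/((4πε₀)³ℏ⁴) = 8.33e-8 N
770 × 1.21e44 / 8.33e-8 = 1.12e54

1.12e54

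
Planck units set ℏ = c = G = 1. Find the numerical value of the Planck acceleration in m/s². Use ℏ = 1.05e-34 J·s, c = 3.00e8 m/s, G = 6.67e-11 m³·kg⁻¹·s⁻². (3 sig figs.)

From ℏ = c = G = 1 the acceleration scale is a_P = √(c⁷/(ℏG)).
  = √(3.12e103)
  = 5.59e51 m/s²

5.59e51 m/s²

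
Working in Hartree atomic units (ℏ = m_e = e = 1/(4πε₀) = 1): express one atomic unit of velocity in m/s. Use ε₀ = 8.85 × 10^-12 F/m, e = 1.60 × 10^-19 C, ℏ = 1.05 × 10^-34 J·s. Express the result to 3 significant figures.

2.19 × 10^6 m/s

Dimensional analysis gives v_au = e²/(4πε₀ℏ).
  = 2.56 × 10^-38 / 1.17 × 10^-44
  = 2.19 × 10^6 m/s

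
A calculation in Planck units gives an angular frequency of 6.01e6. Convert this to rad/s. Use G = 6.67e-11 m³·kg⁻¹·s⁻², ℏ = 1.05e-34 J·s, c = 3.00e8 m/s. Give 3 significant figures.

One Planck angular frequency: ω_P = √(c⁵/(ℏG)) = 1.86e43 rad/s.
6.01e6 × 1.86e43 rad/s = 1.12e50 rad/s

1.12e50 rad/s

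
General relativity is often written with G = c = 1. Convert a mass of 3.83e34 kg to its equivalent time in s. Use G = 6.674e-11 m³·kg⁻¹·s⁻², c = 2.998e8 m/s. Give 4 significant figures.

Mass → time via G/c³.
3.83e34 kg × (G/c³) = 0.09486 s

0.09486 s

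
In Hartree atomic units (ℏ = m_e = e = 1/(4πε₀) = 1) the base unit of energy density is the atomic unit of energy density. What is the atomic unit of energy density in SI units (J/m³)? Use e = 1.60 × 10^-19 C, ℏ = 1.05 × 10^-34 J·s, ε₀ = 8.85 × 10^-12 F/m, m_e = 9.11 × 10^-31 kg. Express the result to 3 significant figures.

u_au = E_h/a₀³ = m_e⁴e¹⁰/((4πε₀)⁵ℏ⁸)
E_h = 4.38 × 10^-18 J
a₀ = 5.26 × 10^-11 m
E_h/a₀³ = 3.01 × 10^13 J/m³

3.01 × 10^13 J/m³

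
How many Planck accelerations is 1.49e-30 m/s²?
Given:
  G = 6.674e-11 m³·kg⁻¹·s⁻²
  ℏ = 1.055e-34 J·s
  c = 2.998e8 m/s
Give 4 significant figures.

2.680e-82

Planck acceleration: a_P = √(c⁷/(ℏG)) = 5.560e51 m/s².
1.49e-30 / 5.560e51 = 2.680e-82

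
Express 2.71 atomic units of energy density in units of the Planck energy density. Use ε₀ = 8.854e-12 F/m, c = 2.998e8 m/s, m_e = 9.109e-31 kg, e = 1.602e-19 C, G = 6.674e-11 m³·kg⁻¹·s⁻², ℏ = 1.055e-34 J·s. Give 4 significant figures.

atomic unit of energy density: u_au = E_h/a₀³ = m_e⁴e¹⁰/((4πε₀)⁵ℏ⁸) = 2.929e13 J/m³
Planck energy density: u_P = c⁷/(ℏG²) = 4.632e113 J/m³
2.71 × 2.929e13 / 4.632e113 = 1.714e-100

1.714e-100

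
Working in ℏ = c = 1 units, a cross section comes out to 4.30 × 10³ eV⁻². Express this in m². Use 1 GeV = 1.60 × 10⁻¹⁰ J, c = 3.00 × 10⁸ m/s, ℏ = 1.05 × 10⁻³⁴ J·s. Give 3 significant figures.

Area is [L]² = [E]⁻²·(ℏc)²; restore (ℏc)².
1 GeV⁻² → (ℏc)² × (1 GeV in J)⁻² = 3.88 × 10⁻³² m².
Convert the energy scale: 4.30 × 10³ eV⁻² = 4.30 × 10²¹ GeV⁻².
Result: 4.30 × 10²¹ × 3.88 × 10⁻³² = 1.67 × 10⁻¹⁰ m².

1.67 × 10⁻¹⁰ m²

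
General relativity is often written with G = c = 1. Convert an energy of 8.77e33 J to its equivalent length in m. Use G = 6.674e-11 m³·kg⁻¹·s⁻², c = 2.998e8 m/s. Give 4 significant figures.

Energy → length via G/c⁴.
8.77e33 J × (G/c⁴) = 7.245e-11 m

7.245e-11 m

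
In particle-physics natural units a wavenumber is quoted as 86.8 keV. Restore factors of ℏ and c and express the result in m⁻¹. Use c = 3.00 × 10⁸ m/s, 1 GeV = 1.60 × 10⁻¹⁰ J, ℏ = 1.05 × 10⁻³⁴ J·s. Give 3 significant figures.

4.41 × 10¹¹ m⁻¹

Inverse length is [E]/(ℏc).
1 GeV → 1/(ℏc) × (1 GeV in J) = 5.08 × 10¹⁵ m⁻¹.
Convert the energy scale: 86.8 keV = 8.68 × 10⁻⁵ GeV.
Result: 8.68 × 10⁻⁵ × 5.08 × 10¹⁵ = 4.41 × 10¹¹ m⁻¹.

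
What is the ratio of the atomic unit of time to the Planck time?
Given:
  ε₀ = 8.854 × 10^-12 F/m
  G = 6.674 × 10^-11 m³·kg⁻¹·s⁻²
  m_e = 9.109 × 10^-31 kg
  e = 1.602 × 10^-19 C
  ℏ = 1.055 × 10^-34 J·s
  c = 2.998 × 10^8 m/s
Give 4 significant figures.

atomic unit of time: τ_au = (4πε₀)²ℏ³/(m_e e⁴) = 2.423 × 10^-17 s
Planck time: t_P = √(ℏG/c⁵) = 5.392 × 10^-44 s
ratio = 2.423 × 10^-17 / 5.392 × 10^-44 = 4.494 × 10^26

4.494 × 10^26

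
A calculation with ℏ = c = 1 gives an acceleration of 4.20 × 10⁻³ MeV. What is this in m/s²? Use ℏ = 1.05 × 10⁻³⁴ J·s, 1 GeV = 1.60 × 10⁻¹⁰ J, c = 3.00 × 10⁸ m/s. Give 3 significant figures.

Acceleration is [L]/[T]² = c·[E]/ℏ.
1 GeV → c/ℏ × (1 GeV in J) = 4.57 × 10³² m/s².
Convert the energy scale: 4.20 × 10⁻³ MeV = 4.20 × 10⁻⁶ GeV.
Result: 4.20 × 10⁻⁶ × 4.57 × 10³² = 1.92 × 10²⁷ m/s².

1.92 × 10²⁷ m/s²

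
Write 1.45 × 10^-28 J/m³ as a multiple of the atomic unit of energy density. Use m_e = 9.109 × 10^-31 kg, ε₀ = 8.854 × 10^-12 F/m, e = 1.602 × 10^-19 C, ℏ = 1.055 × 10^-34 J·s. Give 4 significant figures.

atomic unit of energy density: u_au = E_h/a₀³ = m_e⁴e¹⁰/((4πε₀)⁵ℏ⁸) = 2.929 × 10^13 J/m³.
1.45 × 10^-28 / 2.929 × 10^13 = 4.950 × 10^-42

4.950 × 10^-42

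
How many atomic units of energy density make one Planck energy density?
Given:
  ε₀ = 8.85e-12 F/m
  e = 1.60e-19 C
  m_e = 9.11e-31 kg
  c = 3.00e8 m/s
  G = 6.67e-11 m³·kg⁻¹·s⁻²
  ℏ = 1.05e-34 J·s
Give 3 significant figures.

1.55e100

Planck energy density: u_P = c⁷/(ℏG²) = 4.68e113 J/m³
atomic unit of energy density: u_au = E_h/a₀³ = m_e⁴e¹⁰/((4πε₀)⁵ℏ⁸) = 3.01e13 J/m³
ratio = 4.68e113 / 3.01e13 = 1.55e100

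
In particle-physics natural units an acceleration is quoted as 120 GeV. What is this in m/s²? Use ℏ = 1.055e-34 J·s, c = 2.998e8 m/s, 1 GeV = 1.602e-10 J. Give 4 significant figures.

Acceleration is [L]/[T]² = c·[E]/ℏ.
1 GeV → c/ℏ × (1 GeV in J) = 4.552e32 m/s².
Result: 120 × 4.552e32 = 5.463e34 m/s².

5.463e34 m/s²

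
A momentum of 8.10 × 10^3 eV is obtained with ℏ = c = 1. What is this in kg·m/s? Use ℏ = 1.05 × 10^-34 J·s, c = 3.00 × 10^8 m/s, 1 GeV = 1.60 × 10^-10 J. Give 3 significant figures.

Momentum is [E]/c; divide by c.
1 GeV → 1/c × (1 GeV in J) = 5.33 × 10^-19 kg·m/s.
Convert the energy scale: 8.10 × 10^3 eV = 8.10 × 10^-6 GeV.
Result: 8.10 × 10^-6 × 5.33 × 10^-19 = 4.32 × 10^-24 kg·m/s.

4.32 × 10^-24 kg·m/s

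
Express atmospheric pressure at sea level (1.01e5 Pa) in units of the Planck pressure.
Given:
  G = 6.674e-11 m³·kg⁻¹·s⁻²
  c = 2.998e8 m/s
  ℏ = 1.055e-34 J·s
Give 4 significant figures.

2.180e-109

Planck pressure: p_P = c⁷/(ℏG²) = 4.632e113 Pa.
1.01e5 / 4.632e113 = 2.180e-109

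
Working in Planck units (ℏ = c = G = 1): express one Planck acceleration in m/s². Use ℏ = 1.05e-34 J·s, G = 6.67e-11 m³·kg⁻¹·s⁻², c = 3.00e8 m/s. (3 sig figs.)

5.59e51 m/s²

The unique combination of the constants set to 1 with dimensions of acceleration is a_P = √(c⁷/(ℏG)).
  = √(3.12e103)
  = 5.59e51 m/s²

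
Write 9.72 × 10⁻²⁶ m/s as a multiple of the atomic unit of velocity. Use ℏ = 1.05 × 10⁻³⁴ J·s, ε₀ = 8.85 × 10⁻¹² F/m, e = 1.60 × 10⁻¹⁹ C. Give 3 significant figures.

4.43 × 10⁻³²

atomic unit of velocity: v_au = e²/(4πε₀ℏ) = 2.19 × 10⁶ m/s.
9.72 × 10⁻²⁶ / 2.19 × 10⁶ = 4.43 × 10⁻³²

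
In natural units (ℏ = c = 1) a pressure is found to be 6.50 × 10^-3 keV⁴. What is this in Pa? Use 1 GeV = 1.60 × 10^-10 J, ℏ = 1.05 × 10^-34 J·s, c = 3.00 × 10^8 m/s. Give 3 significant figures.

Pressure is [E]/[L]³ = [E]⁴/(ℏc)³.
1 GeV⁴ → 1/(ℏc)³ × (1 GeV in J)⁴ = 2.10 × 10^37 Pa.
Convert the energy scale: 6.50 × 10^-3 keV⁴ = 6.50 × 10^-27 GeV⁴.
Result: 6.50 × 10^-27 × 2.10 × 10^37 = 1.36 × 10^11 Pa.

1.36 × 10^11 Pa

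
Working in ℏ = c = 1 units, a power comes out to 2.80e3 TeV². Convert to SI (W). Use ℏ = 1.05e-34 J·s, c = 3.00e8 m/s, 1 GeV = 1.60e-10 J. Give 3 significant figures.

Power is [E]/[T] = [E]²/ℏ.
1 GeV² → 1/ℏ × (1 GeV in J)² = 2.44e14 W.
Convert the energy scale: 2.80e3 TeV² = 2.80e9 GeV².
Result: 2.80e9 × 2.44e14 = 6.83e23 W.

6.83e23 W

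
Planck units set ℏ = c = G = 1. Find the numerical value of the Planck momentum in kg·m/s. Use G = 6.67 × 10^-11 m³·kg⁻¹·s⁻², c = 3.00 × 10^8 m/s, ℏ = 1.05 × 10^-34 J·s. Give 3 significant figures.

6.52 kg·m/s

Dimensional analysis gives p_P = √(ℏc³/G).
  = √(42.5)
  = 6.52 kg·m/s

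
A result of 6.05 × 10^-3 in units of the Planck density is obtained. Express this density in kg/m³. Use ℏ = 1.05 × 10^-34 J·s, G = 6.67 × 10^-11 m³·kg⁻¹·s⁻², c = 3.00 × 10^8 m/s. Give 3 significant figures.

3.15 × 10^94 kg/m³

One Planck density: ρ_P = c⁵/(ℏG²) = 5.20 × 10^96 kg/m³.
6.05 × 10^-3 × 5.20 × 10^96 kg/m³ = 3.15 × 10^94 kg/m³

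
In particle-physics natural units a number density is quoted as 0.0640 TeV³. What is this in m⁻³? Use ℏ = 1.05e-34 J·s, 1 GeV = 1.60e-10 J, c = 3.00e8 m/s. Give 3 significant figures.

8.39e54 m⁻³

Number density is [L]⁻³ = [E]³/(ℏc)³.
1 GeV³ → 1/(ℏc)³ × (1 GeV in J)³ = 1.31e47 m⁻³.
Convert the energy scale: 0.0640 TeV³ = 6.40e7 GeV³.
Result: 6.40e7 × 1.31e47 = 8.39e54 m⁻³.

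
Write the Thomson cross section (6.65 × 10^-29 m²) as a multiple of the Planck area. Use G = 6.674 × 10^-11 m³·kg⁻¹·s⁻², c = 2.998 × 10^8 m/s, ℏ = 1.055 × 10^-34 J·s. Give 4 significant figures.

Planck area: A_P = ℏG/c³ = 2.613 × 10^-70 m².
6.65 × 10^-29 / 2.613 × 10^-70 = 2.545 × 10^41

2.545 × 10^41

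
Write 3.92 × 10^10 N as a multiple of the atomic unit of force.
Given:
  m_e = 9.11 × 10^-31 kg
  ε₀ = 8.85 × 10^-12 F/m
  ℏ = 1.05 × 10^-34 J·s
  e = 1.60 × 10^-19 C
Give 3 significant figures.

atomic unit of force: F_au = E_h/a₀ = m_e²e⁶/((4πε₀)³ℏ⁴) = 8.33 × 10^-8 N.
3.92 × 10^10 / 8.33 × 10^-8 = 4.71 × 10^17

4.71 × 10^17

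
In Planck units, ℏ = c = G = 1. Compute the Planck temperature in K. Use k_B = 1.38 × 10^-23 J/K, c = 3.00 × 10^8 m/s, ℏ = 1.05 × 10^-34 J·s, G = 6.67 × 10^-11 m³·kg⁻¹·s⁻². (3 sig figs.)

Dimensional analysis gives T_P = √(ℏc⁵/G) / k_B.
  = √(3.83 × 10^18) × 7.25 × 10^22
  = 1.42 × 10^32 K

1.42 × 10^32 K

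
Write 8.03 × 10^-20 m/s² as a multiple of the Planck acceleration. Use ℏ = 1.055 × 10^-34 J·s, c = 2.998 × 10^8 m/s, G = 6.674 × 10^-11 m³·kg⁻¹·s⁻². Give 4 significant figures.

1.444 × 10^-71

Planck acceleration: a_P = √(c⁷/(ℏG)) = 5.560 × 10^51 m/s².
8.03 × 10^-20 / 5.560 × 10^51 = 1.444 × 10^-71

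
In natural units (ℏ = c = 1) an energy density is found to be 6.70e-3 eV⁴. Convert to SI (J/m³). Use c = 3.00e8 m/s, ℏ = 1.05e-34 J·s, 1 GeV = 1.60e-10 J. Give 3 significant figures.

0.140 J/m³

[E]/[L]³ = [E]⁴/(ℏc)³; restore (ℏc)⁻³.
1 GeV⁴ → 1/(ℏc)³ × (1 GeV in J)⁴ = 2.10e37 J/m³.
Convert the energy scale: 6.70e-3 eV⁴ = 6.70e-39 GeV⁴.
Result: 6.70e-39 × 2.10e37 = 0.140 J/m³.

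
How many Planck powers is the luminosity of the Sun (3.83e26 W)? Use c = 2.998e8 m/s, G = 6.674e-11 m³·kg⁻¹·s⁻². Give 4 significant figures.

Planck power: P_P = c⁵/G = 3.629e52 W.
3.83e26 / 3.629e52 = 1.055e-26

1.055e-26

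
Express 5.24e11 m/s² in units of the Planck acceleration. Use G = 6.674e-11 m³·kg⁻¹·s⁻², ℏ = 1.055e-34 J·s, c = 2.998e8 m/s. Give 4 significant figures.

9.424e-41

Planck acceleration: a_P = √(c⁷/(ℏG)) = 5.560e51 m/s².
5.24e11 / 5.560e51 = 9.424e-41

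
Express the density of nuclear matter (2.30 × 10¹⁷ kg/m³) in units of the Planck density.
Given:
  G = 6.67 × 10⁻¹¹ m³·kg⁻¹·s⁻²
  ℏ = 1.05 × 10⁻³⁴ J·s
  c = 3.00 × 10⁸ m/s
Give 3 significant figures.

Planck density: ρ_P = c⁵/(ℏG²) = 5.20 × 10⁹⁶ kg/m³.
2.30 × 10¹⁷ / 5.20 × 10⁹⁶ = 4.42 × 10⁻⁸⁰

4.42 × 10⁻⁸⁰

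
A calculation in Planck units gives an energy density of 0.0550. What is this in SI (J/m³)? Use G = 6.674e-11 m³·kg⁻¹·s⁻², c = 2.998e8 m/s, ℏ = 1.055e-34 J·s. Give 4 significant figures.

One Planck energy density: u_P = c⁷/(ℏG²) = 4.632e113 J/m³.
0.0550 × 4.632e113 J/m³ = 2.548e112 J/m³

2.548e112 J/m³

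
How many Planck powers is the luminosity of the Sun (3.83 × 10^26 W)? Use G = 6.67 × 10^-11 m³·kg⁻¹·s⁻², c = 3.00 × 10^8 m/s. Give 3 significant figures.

1.05 × 10^-26

Planck power: P_P = c⁵/G = 3.64 × 10^52 W.
3.83 × 10^26 / 3.64 × 10^52 = 1.05 × 10^-26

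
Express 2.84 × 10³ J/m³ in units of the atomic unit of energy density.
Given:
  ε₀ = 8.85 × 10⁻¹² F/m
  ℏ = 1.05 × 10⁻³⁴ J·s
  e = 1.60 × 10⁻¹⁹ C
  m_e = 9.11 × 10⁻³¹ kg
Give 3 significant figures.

9.43 × 10⁻¹¹

atomic unit of energy density: u_au = E_h/a₀³ = m_e⁴e¹⁰/((4πε₀)⁵ℏ⁸) = 3.01 × 10¹³ J/m³.
2.84 × 10³ / 3.01 × 10¹³ = 9.43 × 10⁻¹¹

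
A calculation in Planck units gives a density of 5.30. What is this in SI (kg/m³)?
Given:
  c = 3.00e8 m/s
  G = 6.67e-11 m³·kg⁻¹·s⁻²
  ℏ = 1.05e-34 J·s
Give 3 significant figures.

One Planck density: ρ_P = c⁵/(ℏG²) = 5.20e96 kg/m³.
5.30 × 5.20e96 kg/m³ = 2.76e97 kg/m³

2.76e97 kg/m³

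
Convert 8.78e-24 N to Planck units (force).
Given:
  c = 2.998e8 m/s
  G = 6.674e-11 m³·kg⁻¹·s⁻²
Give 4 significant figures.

7.254e-68

Planck force: F_P = c⁴/G = 1.210e44 N.
8.78e-24 / 1.210e44 = 7.254e-68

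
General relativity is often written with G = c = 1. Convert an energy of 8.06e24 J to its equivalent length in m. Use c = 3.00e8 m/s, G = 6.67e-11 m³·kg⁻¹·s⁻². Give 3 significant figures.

Energy → length via G/c⁴.
8.06e24 J × (G/c⁴) = 6.64e-20 m

6.64e-20 m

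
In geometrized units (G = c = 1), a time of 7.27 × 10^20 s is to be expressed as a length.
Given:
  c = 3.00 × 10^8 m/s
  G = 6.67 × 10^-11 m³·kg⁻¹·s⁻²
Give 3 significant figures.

Time → length via c.
7.27 × 10^20 s × (c) = 2.18 × 10^29 m

2.18 × 10^29 m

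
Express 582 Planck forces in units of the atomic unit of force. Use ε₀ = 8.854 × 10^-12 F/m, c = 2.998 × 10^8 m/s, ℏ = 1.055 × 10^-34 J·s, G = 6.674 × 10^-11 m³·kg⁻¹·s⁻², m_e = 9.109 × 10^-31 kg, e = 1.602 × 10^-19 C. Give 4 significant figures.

Planck force: F_P = c⁴/G = 1.210 × 10^44 N
atomic unit of force: F_au = E_h/a₀ = m_e²e⁶/((4πε₀)³ℏ⁴) = 8.220 × 10^-8 N
582 × 1.210 × 10^44 / 8.220 × 10^-8 = 8.570 × 10^53

8.570 × 10^53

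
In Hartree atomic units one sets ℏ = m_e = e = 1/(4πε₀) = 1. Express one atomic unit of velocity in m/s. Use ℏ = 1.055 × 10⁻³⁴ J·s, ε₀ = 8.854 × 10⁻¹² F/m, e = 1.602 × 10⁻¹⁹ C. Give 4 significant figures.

v_au = e²/(4πε₀ℏ)
  = 2.566 × 10⁻³⁸ / 1.174 × 10⁻⁴⁴
  = 2.186 × 10⁶ m/s

2.186 × 10⁶ m/s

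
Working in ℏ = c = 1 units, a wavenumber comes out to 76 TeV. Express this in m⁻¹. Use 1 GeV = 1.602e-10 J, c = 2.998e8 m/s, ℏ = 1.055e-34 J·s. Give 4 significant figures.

3.849e20 m⁻¹

Inverse length is [E]/(ℏc).
1 GeV → 1/(ℏc) × (1 GeV in J) = 5.065e15 m⁻¹.
Convert the energy scale: 76 TeV = 7.60e4 GeV.
Result: 7.60e4 × 5.065e15 = 3.849e20 m⁻¹.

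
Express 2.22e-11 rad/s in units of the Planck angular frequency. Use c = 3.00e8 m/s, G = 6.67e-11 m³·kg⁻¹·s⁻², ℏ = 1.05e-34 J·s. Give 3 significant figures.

Planck angular frequency: ω_P = √(c⁵/(ℏG)) = 1.86e43 rad/s.
2.22e-11 / 1.86e43 = 1.19e-54

1.19e-54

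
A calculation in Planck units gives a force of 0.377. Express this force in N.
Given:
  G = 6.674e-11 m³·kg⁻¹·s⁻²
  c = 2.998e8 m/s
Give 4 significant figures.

One Planck force: F_P = c⁴/G = 1.210e44 N.
0.377 × 1.210e44 N = 4.563e43 N

4.563e43 N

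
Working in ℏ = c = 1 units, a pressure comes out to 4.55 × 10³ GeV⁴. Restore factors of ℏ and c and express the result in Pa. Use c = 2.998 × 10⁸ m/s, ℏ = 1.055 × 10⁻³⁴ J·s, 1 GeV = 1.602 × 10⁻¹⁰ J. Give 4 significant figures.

9.471 × 10⁴⁰ Pa

Pressure is [E]/[L]³ = [E]⁴/(ℏc)³.
1 GeV⁴ → 1/(ℏc)³ × (1 GeV in J)⁴ = 2.082 × 10³⁷ Pa.
Result: 4.55 × 10³ × 2.082 × 10³⁷ = 9.471 × 10⁴⁰ Pa.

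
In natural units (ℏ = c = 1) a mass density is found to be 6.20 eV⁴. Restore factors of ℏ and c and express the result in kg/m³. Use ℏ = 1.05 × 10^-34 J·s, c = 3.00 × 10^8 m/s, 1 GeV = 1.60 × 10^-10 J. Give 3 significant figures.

1.44 × 10^-15 kg/m³

Mass density is [E]/(c²[L]³) = [E]⁴/(ℏ³c⁵).
1 GeV⁴ → 1/(ℏ³c⁵) × (1 GeV in J)⁴ = 2.33 × 10^20 kg/m³.
Convert the energy scale: 6.20 eV⁴ = 6.20 × 10^-36 GeV⁴.
Result: 6.20 × 10^-36 × 2.33 × 10^20 = 1.44 × 10^-15 kg/m³.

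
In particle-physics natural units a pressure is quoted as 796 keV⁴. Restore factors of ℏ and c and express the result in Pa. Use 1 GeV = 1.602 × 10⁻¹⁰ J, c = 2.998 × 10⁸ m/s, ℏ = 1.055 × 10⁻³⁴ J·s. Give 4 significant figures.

Pressure is [E]/[L]³ = [E]⁴/(ℏc)³.
1 GeV⁴ → 1/(ℏc)³ × (1 GeV in J)⁴ = 2.082 × 10³⁷ Pa.
Convert the energy scale: 796 keV⁴ = 7.96 × 10⁻²² GeV⁴.
Result: 7.96 × 10⁻²² × 2.082 × 10³⁷ = 1.657 × 10¹⁶ Pa.

1.657 × 10¹⁶ Pa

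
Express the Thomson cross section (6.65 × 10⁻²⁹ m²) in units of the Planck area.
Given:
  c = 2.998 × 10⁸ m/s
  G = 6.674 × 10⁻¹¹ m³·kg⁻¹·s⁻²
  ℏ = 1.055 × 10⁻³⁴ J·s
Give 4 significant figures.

Planck area: A_P = ℏG/c³ = 2.613 × 10⁻⁷⁰ m².
6.65 × 10⁻²⁹ / 2.613 × 10⁻⁷⁰ = 2.545 × 10⁴¹

2.545 × 10⁴¹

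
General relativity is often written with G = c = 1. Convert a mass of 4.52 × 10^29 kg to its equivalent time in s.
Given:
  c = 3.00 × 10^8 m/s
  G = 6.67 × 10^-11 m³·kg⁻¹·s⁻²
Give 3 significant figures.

Mass → time via G/c³.
4.52 × 10^29 kg × (G/c³) = 1.12 × 10^-6 s

1.12 × 10^-6 s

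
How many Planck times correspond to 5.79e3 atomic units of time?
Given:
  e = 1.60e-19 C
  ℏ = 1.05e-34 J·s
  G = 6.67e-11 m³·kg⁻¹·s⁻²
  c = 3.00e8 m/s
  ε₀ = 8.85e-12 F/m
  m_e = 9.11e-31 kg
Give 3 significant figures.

atomic unit of time: τ_au = (4πε₀)²ℏ³/(m_e e⁴) = 2.40e-17 s
Planck time: t_P = √(ℏG/c⁵) = 5.37e-44 s
5.79e3 × 2.40e-17 / 5.37e-44 = 2.59e30

2.59e30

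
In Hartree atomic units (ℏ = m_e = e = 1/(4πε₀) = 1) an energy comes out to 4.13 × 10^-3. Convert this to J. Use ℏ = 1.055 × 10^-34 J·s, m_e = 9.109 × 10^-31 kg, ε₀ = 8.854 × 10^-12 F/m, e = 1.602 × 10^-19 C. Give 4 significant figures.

1.798 × 10^-20 J

One hartree: E_h = m_e e⁴/(4πε₀ℏ)² = 4.354 × 10^-18 J.
4.13 × 10^-3 × 4.354 × 10^-18 J = 1.798 × 10^-20 J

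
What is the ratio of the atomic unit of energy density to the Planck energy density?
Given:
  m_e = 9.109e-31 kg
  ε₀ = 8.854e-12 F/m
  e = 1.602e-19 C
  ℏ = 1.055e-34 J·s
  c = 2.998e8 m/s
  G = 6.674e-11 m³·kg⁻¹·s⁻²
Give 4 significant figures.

6.323e-101

atomic unit of energy density: u_au = E_h/a₀³ = m_e⁴e¹⁰/((4πε₀)⁵ℏ⁸) = 2.929e13 J/m³
Planck energy density: u_P = c⁷/(ℏG²) = 4.632e113 J/m³
ratio = 2.929e13 / 4.632e113 = 6.323e-101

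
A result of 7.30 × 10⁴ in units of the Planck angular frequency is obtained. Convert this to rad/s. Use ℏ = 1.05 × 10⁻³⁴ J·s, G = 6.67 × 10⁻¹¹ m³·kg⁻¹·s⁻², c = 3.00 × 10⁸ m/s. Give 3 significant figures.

One Planck angular frequency: ω_P = √(c⁵/(ℏG)) = 1.86 × 10⁴³ rad/s.
7.30 × 10⁴ × 1.86 × 10⁴³ rad/s = 1.36 × 10⁴⁸ rad/s

1.36 × 10⁴⁸ rad/s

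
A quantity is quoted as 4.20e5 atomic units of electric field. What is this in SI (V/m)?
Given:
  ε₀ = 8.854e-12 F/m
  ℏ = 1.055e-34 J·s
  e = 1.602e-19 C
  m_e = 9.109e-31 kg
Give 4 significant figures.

2.155e17 V/m

One atomic unit of electric field: E_au = E_h/(e a₀) = m_e²e⁵/((4πε₀)³ℏ⁴) = 5.131e11 V/m.
4.20e5 × 5.131e11 V/m = 2.155e17 V/m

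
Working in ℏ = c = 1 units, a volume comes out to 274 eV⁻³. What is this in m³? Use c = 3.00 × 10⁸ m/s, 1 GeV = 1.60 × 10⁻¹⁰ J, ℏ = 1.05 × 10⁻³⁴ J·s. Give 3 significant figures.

Volume is [L]³ = [E]⁻³·(ℏc)³.
1 GeV⁻³ → (ℏc)³ × (1 GeV in J)⁻³ = 7.63 × 10⁻⁴⁸ m³.
Convert the energy scale: 274 eV⁻³ = 2.74 × 10²⁹ GeV⁻³.
Result: 2.74 × 10²⁹ × 7.63 × 10⁻⁴⁸ = 2.09 × 10⁻¹⁸ m³.

2.09 × 10⁻¹⁸ m³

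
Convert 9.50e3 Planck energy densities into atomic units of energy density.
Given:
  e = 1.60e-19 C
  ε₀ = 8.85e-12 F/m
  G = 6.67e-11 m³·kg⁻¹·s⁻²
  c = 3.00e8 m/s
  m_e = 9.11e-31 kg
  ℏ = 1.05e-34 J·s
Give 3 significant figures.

1.48e104

Planck energy density: u_P = c⁷/(ℏG²) = 4.68e113 J/m³
atomic unit of energy density: u_au = E_h/a₀³ = m_e⁴e¹⁰/((4πε₀)⁵ℏ⁸) = 3.01e13 J/m³
9.50e3 × 4.68e113 / 3.01e13 = 1.48e104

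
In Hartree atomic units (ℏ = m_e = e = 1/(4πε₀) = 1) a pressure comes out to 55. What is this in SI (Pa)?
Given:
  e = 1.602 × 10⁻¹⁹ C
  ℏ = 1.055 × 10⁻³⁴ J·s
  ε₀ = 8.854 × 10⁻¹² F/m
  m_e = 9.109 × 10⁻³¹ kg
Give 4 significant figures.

1.611 × 10¹⁵ Pa

One atomic unit of pressure: P_au = E_h/a₀³ = m_e⁴e¹⁰/((4πε₀)⁵ℏ⁸) = 2.929 × 10¹³ Pa.
55 × 2.929 × 10¹³ Pa = 1.611 × 10¹⁵ Pa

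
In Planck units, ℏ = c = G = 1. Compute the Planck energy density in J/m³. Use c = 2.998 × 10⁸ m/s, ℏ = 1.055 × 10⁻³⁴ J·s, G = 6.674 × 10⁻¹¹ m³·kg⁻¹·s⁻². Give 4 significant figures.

4.632 × 10¹¹³ J/m³

Dimensional analysis gives u_P = c⁷/(ℏG²).
  = 2.177 × 10⁵⁹ / 4.699 × 10⁻⁵⁵
  = 4.632 × 10¹¹³ J/m³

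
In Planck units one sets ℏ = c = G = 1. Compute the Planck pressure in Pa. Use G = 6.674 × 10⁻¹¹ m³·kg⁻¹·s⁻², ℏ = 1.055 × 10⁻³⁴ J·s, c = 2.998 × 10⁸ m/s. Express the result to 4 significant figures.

p_P = c⁷/(ℏG²)
  = 2.177 × 10⁵⁹ / 4.699 × 10⁻⁵⁵
  = 4.632 × 10¹¹³ Pa

4.632 × 10¹¹³ Pa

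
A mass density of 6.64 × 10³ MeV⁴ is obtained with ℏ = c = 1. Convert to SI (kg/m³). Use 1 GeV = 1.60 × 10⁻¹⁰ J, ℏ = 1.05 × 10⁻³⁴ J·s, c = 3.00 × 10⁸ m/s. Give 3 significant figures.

Mass density is [E]/(c²[L]³) = [E]⁴/(ℏ³c⁵).
1 GeV⁴ → 1/(ℏ³c⁵) × (1 GeV in J)⁴ = 2.33 × 10²⁰ kg/m³.
Convert the energy scale: 6.64 × 10³ MeV⁴ = 6.64 × 10⁻⁹ GeV⁴.
Result: 6.64 × 10⁻⁹ × 2.33 × 10²⁰ = 1.55 × 10¹² kg/m³.

1.55 × 10¹² kg/m³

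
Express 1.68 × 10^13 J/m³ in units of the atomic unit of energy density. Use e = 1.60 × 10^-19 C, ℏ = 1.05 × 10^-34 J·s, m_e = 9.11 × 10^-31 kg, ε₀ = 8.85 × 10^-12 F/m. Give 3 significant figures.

0.558

atomic unit of energy density: u_au = E_h/a₀³ = m_e⁴e¹⁰/((4πε₀)⁵ℏ⁸) = 3.01 × 10^13 J/m³.
1.68 × 10^13 / 3.01 × 10^13 = 0.558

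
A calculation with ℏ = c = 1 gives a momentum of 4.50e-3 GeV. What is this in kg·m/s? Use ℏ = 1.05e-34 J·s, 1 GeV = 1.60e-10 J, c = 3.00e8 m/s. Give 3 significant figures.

2.40e-21 kg·m/s

Momentum is [E]/c; divide by c.
1 GeV → 1/c × (1 GeV in J) = 5.33e-19 kg·m/s.
Result: 4.50e-3 × 5.33e-19 = 2.40e-21 kg·m/s.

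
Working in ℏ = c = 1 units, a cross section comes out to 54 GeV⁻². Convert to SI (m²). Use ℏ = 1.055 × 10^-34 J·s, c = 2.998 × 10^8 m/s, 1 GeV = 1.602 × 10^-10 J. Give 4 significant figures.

2.105 × 10^-30 m²

Area is [L]² = [E]⁻²·(ℏc)²; restore (ℏc)².
1 GeV⁻² → (ℏc)² × (1 GeV in J)⁻² = 3.898 × 10^-32 m².
Result: 54 × 3.898 × 10^-32 = 2.105 × 10^-30 m².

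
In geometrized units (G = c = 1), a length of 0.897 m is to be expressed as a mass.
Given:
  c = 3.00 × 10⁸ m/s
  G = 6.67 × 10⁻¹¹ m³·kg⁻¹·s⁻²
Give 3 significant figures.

1.21 × 10²⁷ kg

Length → mass via c²/G.
0.897 m × (c²/G) = 1.21 × 10²⁷ kg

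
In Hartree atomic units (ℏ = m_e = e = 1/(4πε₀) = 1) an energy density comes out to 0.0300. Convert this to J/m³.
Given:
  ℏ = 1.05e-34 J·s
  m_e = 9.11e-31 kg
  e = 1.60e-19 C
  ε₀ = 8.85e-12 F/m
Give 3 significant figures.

9.04e11 J/m³

One atomic unit of energy density: u_au = E_h/a₀³ = m_e⁴e¹⁰/((4πε₀)⁵ℏ⁸) = 3.01e13 J/m³.
0.0300 × 3.01e13 J/m³ = 9.04e11 J/m³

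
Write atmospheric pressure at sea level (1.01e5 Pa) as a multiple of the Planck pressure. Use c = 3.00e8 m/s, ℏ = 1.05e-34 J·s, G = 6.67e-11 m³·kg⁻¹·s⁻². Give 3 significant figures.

Planck pressure: p_P = c⁷/(ℏG²) = 4.68e113 Pa.
1.01e5 / 4.68e113 = 2.16e-109

2.16e-109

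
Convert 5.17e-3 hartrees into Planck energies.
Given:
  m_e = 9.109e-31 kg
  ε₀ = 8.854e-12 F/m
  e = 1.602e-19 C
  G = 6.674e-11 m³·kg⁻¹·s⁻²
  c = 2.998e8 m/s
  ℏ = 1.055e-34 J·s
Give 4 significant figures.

1.151e-29

hartree: E_h = m_e e⁴/(4πε₀ℏ)² = 4.354e-18 J
Planck energy: E_P = √(ℏc⁵/G) = 1.957e9 J
5.17e-3 × 4.354e-18 / 1.957e9 = 1.151e-29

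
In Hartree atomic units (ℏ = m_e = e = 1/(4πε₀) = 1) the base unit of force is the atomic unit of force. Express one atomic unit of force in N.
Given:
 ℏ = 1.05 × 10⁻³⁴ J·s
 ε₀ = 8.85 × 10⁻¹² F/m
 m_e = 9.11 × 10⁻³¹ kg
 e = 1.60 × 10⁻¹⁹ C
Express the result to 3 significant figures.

8.33 × 10⁻⁸ N

F_au = E_h/a₀ = m_e²e⁶/((4πε₀)³ℏ⁴)
E_h = 4.38 × 10⁻¹⁸ J
a₀ = 5.26 × 10⁻¹¹ m
E_h/a₀ = 8.33 × 10⁻⁸ N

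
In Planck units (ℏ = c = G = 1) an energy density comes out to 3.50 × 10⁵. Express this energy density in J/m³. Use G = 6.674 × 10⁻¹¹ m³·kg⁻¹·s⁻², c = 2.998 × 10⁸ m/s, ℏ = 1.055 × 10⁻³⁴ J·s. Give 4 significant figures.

One Planck energy density: u_P = c⁷/(ℏG²) = 4.632 × 10¹¹³ J/m³.
3.50 × 10⁵ × 4.632 × 10¹¹³ J/m³ = 1.621 × 10¹¹⁹ J/m³

1.621 × 10¹¹⁹ J/m³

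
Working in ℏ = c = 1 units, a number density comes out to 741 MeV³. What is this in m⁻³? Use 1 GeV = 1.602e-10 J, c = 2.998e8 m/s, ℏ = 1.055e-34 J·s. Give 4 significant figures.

9.628e40 m⁻³

Number density is [L]⁻³ = [E]³/(ℏc)³.
1 GeV³ → 1/(ℏc)³ × (1 GeV in J)³ = 1.299e47 m⁻³.
Convert the energy scale: 741 MeV³ = 7.41e-7 GeV³.
Result: 7.41e-7 × 1.299e47 = 9.628e40 m⁻³.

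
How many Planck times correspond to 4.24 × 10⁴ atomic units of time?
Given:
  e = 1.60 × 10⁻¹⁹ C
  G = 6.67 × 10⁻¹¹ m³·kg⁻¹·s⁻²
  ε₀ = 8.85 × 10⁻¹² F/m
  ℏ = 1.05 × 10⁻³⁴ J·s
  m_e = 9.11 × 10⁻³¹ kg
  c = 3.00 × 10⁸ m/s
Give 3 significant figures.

1.89 × 10³¹

atomic unit of time: τ_au = (4πε₀)²ℏ³/(m_e e⁴) = 2.40 × 10⁻¹⁷ s
Planck time: t_P = √(ℏG/c⁵) = 5.37 × 10⁻⁴⁴ s
4.24 × 10⁴ × 2.40 × 10⁻¹⁷ / 5.37 × 10⁻⁴⁴ = 1.89 × 10³¹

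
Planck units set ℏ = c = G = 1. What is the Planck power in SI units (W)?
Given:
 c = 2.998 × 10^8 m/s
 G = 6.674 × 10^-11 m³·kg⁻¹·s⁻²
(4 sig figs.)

Dimensional analysis gives P_P = c⁵/G.
  = 2.422 × 10^42 / 6.674 × 10^-11
  = 3.629 × 10^52 W

3.629 × 10^52 W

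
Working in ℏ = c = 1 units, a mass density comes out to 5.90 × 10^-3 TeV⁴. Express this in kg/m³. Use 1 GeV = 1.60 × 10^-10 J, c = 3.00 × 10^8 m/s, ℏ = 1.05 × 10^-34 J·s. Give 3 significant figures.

1.37 × 10^30 kg/m³

Mass density is [E]/(c²[L]³) = [E]⁴/(ℏ³c⁵).
1 GeV⁴ → 1/(ℏ³c⁵) × (1 GeV in J)⁴ = 2.33 × 10^20 kg/m³.
Convert the energy scale: 5.90 × 10^-3 TeV⁴ = 5.90 × 10^9 GeV⁴.
Result: 5.90 × 10^9 × 2.33 × 10^20 = 1.37 × 10^30 kg/m³.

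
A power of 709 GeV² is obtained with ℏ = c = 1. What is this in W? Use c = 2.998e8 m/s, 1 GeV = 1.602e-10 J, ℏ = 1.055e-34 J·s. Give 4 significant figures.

Power is [E]/[T] = [E]²/ℏ.
1 GeV² → 1/ℏ × (1 GeV in J)² = 2.433e14 W.
Result: 709 × 2.433e14 = 1.725e17 W.

1.725e17 W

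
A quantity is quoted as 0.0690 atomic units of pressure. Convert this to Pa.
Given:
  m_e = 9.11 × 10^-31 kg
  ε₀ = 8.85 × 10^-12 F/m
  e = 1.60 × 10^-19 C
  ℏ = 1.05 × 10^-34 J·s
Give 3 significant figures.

2.08 × 10^12 Pa

One atomic unit of pressure: P_au = E_h/a₀³ = m_e⁴e¹⁰/((4πε₀)⁵ℏ⁸) = 3.01 × 10^13 Pa.
0.0690 × 3.01 × 10^13 Pa = 2.08 × 10^12 Pa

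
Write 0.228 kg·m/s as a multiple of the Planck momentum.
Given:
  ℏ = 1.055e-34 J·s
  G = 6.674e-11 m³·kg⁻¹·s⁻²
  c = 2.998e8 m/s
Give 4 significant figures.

0.03493

Planck momentum: p_P = √(ℏc³/G) = 6.527 kg·m/s.
0.228 / 6.527 = 0.03493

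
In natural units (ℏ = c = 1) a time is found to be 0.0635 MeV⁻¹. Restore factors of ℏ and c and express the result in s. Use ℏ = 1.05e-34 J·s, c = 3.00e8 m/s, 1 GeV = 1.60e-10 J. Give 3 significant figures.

4.17e-23 s

A time is [E]⁻¹ in ℏ=c=1; restore one factor of ℏ.
1 GeV⁻¹ → ℏ × (1 GeV in J)⁻¹ = 6.56e-25 s.
Convert the energy scale: 0.0635 MeV⁻¹ = 63.5 GeV⁻¹.
Result: 63.5 × 6.56e-25 = 4.17e-23 s.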